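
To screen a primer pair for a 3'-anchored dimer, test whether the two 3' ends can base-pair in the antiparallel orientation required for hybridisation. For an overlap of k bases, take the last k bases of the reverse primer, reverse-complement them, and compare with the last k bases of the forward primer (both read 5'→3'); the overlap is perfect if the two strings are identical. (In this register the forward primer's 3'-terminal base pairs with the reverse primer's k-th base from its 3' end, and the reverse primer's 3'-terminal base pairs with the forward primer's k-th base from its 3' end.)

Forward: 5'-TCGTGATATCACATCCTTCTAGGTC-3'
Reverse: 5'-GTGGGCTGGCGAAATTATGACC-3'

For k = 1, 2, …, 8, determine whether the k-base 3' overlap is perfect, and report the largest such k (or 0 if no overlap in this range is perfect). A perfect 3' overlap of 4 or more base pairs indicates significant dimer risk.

Longest perfect overlap: 4 complementary base pairs; significant dimer risk (threshold 4).

Last 8 bases (5'→3') — forward …TCTAGGTC, reverse …TTATGACC.
Reverse complement of the reverse primer's last 8 bases: GGTCATAA; its first k bases are the reverse complement of the reverse primer's last k bases, so a perfect k-base overlap needs the forward primer's last k bases to equal them.
Comparing (forward last k vs required): k=1: C vs G ✗; k=2: TC vs GG ✗; k=3: GTC vs GGT ✗; k=4: GGTC vs GGTC ✓; k=5: AGGTC vs GGTCA ✗; k=6: TAGGTC vs GGTCAT ✗; k=7: CTAGGTC vs GGTCATA ✗; k=8: TCTAGGTC vs GGTCATAA ✗.
Only k = 4 is perfect, so the longest perfect 3' overlap is 4.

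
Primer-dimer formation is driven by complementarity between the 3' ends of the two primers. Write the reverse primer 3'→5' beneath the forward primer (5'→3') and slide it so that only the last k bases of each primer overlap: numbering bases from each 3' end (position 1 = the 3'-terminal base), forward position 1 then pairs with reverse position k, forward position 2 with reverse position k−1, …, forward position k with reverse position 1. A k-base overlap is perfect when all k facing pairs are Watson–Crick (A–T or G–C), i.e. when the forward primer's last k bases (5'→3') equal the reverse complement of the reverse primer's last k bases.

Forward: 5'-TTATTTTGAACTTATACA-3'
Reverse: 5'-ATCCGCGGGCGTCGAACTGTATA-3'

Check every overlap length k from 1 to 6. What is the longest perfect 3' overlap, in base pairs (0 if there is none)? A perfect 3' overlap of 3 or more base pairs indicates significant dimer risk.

Last 6 bases (5'→3') — forward …TATACA, reverse …TGTATA.
Reverse complement of the reverse primer's last 6 bases: TATACA; its first k bases are the reverse complement of the reverse primer's last k bases, so a perfect k-base overlap needs the forward primer's last k bases to equal them.
Comparing (forward last k vs required): k=1: A vs T ✗; k=2: CA vs TA ✗; k=3: ACA vs TAT ✗; k=4: TACA vs TATA ✗; k=5: ATACA vs TATAC ✗; k=6: TATACA vs TATACA ✓.
Only k = 6 is perfect, so the longest perfect 3' overlap is 6.

Longest perfect overlap: 6 complementary base pairs; significant dimer risk (threshold 3).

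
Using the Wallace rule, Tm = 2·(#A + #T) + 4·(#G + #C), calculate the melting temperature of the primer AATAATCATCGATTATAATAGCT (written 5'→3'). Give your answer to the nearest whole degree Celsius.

Base counts: A=10, T=8, G=2, C=3 (length 23).
Tm = 2·(10+8) + 4·(2+3) = 2·18 + 4·5 = 36 + 20 = 56°C.

56°C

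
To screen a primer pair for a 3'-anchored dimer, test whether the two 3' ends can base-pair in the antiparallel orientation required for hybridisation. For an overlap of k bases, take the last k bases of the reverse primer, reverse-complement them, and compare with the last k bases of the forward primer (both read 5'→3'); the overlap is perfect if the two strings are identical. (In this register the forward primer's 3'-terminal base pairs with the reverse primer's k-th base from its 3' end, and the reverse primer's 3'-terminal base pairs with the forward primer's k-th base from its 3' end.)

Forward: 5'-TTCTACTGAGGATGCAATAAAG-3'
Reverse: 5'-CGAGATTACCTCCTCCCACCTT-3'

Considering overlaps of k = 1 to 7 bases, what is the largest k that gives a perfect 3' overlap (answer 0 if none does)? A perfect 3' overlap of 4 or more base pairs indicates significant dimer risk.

Last 7 bases (5'→3') — forward …AATAAAG, reverse …CCACCTT.
Reverse complement of the reverse primer's last 7 bases: AAGGTGG; its first k bases are the reverse complement of the reverse primer's last k bases, so a perfect k-base overlap needs the forward primer's last k bases to equal them.
Comparing (forward last k vs required): k=1: G vs A ✗; k=2: AG vs AA ✗; k=3: AAG vs AAG ✓; k=4: AAAG vs AAGG ✗; k=5: TAAAG vs AAGGT ✗; k=6: ATAAAG vs AAGGTG ✗; k=7: AATAAAG vs AAGGTGG ✗.
Only k = 3 is perfect, so the longest perfect 3' overlap is 3.

Longest perfect overlap: 3 complementary base pairs; below the dimer-risk threshold (threshold 4).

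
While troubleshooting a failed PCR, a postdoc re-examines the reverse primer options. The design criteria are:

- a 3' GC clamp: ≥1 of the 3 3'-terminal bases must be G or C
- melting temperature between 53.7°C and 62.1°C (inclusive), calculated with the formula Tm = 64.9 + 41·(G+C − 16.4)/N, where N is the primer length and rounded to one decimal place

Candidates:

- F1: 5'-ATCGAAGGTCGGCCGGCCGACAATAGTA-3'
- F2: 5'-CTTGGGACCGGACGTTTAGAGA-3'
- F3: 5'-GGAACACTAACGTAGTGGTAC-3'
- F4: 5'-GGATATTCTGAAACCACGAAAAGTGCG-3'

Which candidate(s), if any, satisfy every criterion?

F1 (28 nt, A=8 T=4 G=9 C=7): 3' end GTA has 1 G/C ✓; Tm = 64.9 + 41·(16 − 16.4)/28 = 64.3°C, outside 53.7–62.1°C ✗ — fails.
F2 (22 nt, A=5 T=5 G=8 C=4): 3' end AGA has 1 G/C ✓; Tm = 64.9 + 41·(12 − 16.4)/22 = 56.7°C ✓ — passes.
F3 (21 nt, A=7 T=4 G=6 C=4): 3' end TAC has 1 G/C ✓; Tm = 64.9 + 41·(10 − 16.4)/21 = 52.4°C, outside 53.7–62.1°C ✗ — fails.
F4 (27 nt, A=10 T=5 G=7 C=5): 3' end GCG has 3 G/C ✓; Tm = 64.9 + 41·(12 − 16.4)/27 = 58.2°C ✓ — passes.

F2 and F4.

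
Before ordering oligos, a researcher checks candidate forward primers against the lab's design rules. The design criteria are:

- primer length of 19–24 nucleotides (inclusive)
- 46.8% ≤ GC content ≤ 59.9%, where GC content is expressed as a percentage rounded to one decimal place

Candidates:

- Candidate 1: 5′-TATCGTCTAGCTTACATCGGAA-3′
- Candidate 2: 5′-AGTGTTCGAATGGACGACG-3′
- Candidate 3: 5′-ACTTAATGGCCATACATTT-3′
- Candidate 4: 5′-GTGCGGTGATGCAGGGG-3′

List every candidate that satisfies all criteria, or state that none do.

Candidate 1 (22 nt, A=6 T=7 G=4 C=5): length 22 ✓; GC 9/22 = 40.9%, outside 46.8–59.9% ✗ — fails.
Candidate 2 (19 nt, A=5 T=4 G=7 C=3): length 19 ✓; GC 10/19 = 52.6% ✓ — passes.
Candidate 3 (19 nt, A=6 T=7 G=2 C=4): length 19 ✓; GC 6/19 = 31.6%, outside 46.8–59.9% ✗ — fails.
Candidate 4 (17 nt, A=2 T=3 G=10 C=2): length 17, outside 19–24 ✗; GC 12/17 = 70.6%, outside 46.8–59.9% ✗ — fails.

Candidate 2 only.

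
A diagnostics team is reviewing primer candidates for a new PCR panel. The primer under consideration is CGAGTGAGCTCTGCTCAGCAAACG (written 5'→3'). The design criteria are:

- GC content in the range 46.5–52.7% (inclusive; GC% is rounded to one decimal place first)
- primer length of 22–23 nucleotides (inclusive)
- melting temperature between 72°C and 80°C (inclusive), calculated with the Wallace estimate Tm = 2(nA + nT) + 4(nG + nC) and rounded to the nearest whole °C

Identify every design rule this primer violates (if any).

Fails: GC content, length.

Base counts: A=6, T=4, G=7, C=7 (length 24).
GC content: GC 14/24 = 58.3%, outside 46.5–52.7% ✗
length: length 24, outside 22–23 ✗
Tm: Tm = 2·10 + 4·14 = 76°C ✓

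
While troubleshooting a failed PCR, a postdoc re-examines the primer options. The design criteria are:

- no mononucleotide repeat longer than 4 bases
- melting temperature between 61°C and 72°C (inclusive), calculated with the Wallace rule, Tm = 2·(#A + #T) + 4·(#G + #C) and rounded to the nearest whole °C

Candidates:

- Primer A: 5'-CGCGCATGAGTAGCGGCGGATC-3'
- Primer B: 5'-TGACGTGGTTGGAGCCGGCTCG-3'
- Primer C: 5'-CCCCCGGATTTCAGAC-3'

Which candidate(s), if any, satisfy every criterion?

None of the candidates satisfy all criteria.

Primer A (22 nt, A=4 T=3 G=9 C=6): longest run = 2 ✓; Tm = 2·7 + 4·15 = 74°C, outside 61–72°C ✗ — fails.
Primer B (22 nt, A=2 T=5 G=10 C=5): longest run = 2 ✓; Tm = 2·7 + 4·15 = 74°C, outside 61–72°C ✗ — fails.
Primer C (16 nt, A=3 T=3 G=3 C=7): longest run = 5, exceeds 4 ✗; Tm = 2·6 + 4·10 = 52°C, outside 61–72°C ✗ — fails.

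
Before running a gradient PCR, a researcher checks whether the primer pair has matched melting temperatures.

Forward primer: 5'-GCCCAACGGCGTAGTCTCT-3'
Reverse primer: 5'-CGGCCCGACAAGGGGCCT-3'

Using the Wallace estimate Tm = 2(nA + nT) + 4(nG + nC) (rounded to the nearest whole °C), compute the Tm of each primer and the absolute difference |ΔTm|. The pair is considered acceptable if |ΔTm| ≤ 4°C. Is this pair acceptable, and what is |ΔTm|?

Forward: A=3 T=4 G=5 C=7 → Tm = 2·7 + 4·12 = 62°C.
Reverse: A=3 T=1 G=7 C=7 → Tm = 2·4 + 4·14 = 64°C.
|ΔTm| = |62 − 64| = 2°C, ≤ 4°C.

|ΔTm| = 2°C; the pair is acceptable.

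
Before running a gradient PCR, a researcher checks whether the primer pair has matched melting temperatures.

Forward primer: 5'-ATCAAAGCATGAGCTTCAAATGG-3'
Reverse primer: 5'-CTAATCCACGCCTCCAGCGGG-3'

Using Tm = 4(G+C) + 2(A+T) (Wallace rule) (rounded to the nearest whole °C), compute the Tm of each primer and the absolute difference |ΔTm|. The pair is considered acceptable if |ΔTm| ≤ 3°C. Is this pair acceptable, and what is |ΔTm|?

|ΔTm| = 6°C; the pair is not acceptable.

Forward: A=9 T=5 G=5 C=4 → Tm = 2·14 + 4·9 = 64°C.
Reverse: A=4 T=3 G=5 C=9 → Tm = 2·7 + 4·14 = 70°C.
|ΔTm| = |64 − 70| = 6°C, > 3°C.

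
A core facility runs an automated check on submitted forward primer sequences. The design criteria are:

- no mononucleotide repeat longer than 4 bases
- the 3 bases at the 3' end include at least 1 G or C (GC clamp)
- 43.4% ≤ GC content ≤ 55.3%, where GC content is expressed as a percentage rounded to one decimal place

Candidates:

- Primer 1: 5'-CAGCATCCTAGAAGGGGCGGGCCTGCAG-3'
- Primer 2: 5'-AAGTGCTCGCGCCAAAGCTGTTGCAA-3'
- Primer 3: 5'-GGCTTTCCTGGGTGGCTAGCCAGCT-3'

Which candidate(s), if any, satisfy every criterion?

Primer 1 (28 nt, A=6 T=3 G=11 C=8): longest run = 4 ✓; 3' end CAG has 2 G/C ✓; GC 19/28 = 67.9%, outside 43.4–55.3% ✗ — fails.
Primer 2 (26 nt, A=7 T=5 G=7 C=7): longest run = 3 ✓; 3' end CAA has 1 G/C ✓; GC 14/26 = 53.8% ✓ — passes.
Primer 3 (25 nt, A=2 T=7 G=9 C=7): longest run = 3 ✓; 3' end GCT has 2 G/C ✓; GC 16/25 = 64.0%, outside 43.4–55.3% ✗ — fails.

Primer 2 only.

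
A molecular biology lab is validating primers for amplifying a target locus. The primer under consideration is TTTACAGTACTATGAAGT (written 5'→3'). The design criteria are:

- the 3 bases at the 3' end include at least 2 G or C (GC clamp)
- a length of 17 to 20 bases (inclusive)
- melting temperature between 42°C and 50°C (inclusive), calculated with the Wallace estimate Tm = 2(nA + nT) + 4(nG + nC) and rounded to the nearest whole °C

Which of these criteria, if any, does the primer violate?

Fails: GC clamp.

Base counts: A=6, T=7, G=3, C=2 (length 18).
GC clamp: 3' end AGT has 1 G/C, need ≥2 ✗
length: length 18 ✓
Tm: Tm = 2·13 + 4·5 = 46°C ✓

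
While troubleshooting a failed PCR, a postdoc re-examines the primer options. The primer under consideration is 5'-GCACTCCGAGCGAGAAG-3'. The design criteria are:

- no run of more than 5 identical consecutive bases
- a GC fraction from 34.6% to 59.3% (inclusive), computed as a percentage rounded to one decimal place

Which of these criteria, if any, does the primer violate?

Base counts: A=5, T=1, G=6, C=5 (length 17).
homopolymer run: longest run = 2 ✓
GC content: GC 11/17 = 64.7%, outside 34.6–59.3% ✗

Fails: GC content.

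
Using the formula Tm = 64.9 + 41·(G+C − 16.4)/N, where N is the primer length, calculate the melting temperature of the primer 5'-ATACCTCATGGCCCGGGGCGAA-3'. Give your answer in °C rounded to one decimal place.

60.4°C

Base counts: A=5, T=3, G=7, C=7; G+C = 14, N = 22.
Tm = 64.9 + 41·(14 − 16.4)/22 = 64.9 + -98.40/22 = 60.4°C.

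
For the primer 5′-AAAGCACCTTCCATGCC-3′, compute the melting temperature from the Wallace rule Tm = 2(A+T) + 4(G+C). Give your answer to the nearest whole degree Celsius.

Base counts: A=5, T=3, G=2, C=7 (length 17).
Tm = 2·(5+3) + 4·(2+7) = 2·8 + 4·9 = 16 + 36 = 52°C.

52°C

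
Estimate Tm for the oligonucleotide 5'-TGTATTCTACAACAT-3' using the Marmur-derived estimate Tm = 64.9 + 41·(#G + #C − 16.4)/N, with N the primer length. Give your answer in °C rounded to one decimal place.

31.0°C

Base counts: A=5, T=6, G=1, C=3; G+C = 4, N = 15.
Tm = 64.9 + 41·(4 − 16.4)/15 = 64.9 + -508.40/15 = 31.0°C.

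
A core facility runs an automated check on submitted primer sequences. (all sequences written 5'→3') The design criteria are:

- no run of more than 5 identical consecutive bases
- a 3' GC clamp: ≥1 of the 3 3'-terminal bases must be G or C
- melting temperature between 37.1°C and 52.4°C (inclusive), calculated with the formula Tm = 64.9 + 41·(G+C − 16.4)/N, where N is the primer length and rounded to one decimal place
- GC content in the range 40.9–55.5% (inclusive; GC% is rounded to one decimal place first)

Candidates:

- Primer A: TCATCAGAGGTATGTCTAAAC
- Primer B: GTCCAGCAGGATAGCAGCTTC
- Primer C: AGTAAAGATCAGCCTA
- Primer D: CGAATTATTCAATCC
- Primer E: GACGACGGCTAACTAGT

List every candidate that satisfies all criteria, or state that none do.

Primer A (21 nt, A=7 T=6 G=4 C=4): longest run = 3 ✓; 3' end AAC has 1 G/C ✓; Tm = 64.9 + 41·(8 − 16.4)/21 = 48.5°C ✓; GC 8/21 = 38.1%, outside 40.9–55.5% ✗ — fails.
Primer B (21 nt, A=5 T=4 G=6 C=6): longest run = 2 ✓; 3' end TTC has 1 G/C ✓; Tm = 64.9 + 41·(12 − 16.4)/21 = 56.3°C, outside 37.1–52.4°C ✗; GC 12/21 = 57.1%, outside 40.9–55.5% ✗ — fails.
Primer C (16 nt, A=7 T=3 G=3 C=3): longest run = 3 ✓; 3' end CTA has 1 G/C ✓; Tm = 64.9 + 41·(6 − 16.4)/16 = 38.3°C ✓; GC 6/16 = 37.5%, outside 40.9–55.5% ✗ — fails.
Primer D (15 nt, A=5 T=5 G=1 C=4): longest run = 2 ✓; 3' end TCC has 2 G/C ✓; Tm = 64.9 + 41·(5 − 16.4)/15 = 33.7°C, outside 37.1–52.4°C ✗; GC 5/15 = 33.3%, outside 40.9–55.5% ✗ — fails.
Primer E (17 nt, A=5 T=3 G=5 C=4): longest run = 2 ✓; 3' end AGT has 1 G/C ✓; Tm = 64.9 + 41·(9 − 16.4)/17 = 47.1°C ✓; GC 9/17 = 52.9% ✓ — passes.

Primer E only.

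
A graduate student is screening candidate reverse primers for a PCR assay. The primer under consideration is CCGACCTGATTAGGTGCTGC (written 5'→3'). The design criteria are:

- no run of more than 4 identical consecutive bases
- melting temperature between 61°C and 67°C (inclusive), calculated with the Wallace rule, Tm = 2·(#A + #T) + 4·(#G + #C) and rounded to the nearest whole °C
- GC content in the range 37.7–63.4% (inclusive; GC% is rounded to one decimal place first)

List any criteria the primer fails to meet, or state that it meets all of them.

Meets all criteria.

Base counts: A=3, T=5, G=6, C=6 (length 20).
homopolymer run: longest run = 2 ✓
Tm: Tm = 2·8 + 4·12 = 64°C ✓
GC content: GC 12/20 = 60.0% ✓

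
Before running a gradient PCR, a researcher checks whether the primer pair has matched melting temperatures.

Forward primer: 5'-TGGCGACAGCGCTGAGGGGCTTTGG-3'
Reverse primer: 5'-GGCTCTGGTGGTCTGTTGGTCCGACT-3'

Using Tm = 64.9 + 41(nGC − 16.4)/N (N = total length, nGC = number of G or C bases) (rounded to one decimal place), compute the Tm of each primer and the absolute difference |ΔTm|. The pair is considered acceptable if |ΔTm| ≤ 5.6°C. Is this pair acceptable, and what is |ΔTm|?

Forward: G+C = 17, N = 25 → Tm = 64.9 + 41·(17 − 16.4)/25 = 65.9°C.
Reverse: G+C = 16, N = 26 → Tm = 64.9 + 41·(16 − 16.4)/26 = 64.3°C.
|ΔTm| = |65.9 − 64.3| = 1.6°C, ≤ 5.6°C.

|ΔTm| = 1.6°C; the pair is acceptable.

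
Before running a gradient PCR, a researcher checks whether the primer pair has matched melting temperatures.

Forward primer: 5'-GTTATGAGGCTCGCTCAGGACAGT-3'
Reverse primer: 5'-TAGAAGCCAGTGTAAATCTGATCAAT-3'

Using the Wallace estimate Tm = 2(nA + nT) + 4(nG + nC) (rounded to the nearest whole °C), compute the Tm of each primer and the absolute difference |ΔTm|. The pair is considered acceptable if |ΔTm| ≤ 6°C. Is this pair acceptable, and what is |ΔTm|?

|ΔTm| = 4°C; the pair is acceptable.

Forward: A=5 T=6 G=8 C=5 → Tm = 2·11 + 4·13 = 74°C.
Reverse: A=10 T=7 G=5 C=4 → Tm = 2·17 + 4·9 = 70°C.
|ΔTm| = |74 − 70| = 4°C, ≤ 6°C.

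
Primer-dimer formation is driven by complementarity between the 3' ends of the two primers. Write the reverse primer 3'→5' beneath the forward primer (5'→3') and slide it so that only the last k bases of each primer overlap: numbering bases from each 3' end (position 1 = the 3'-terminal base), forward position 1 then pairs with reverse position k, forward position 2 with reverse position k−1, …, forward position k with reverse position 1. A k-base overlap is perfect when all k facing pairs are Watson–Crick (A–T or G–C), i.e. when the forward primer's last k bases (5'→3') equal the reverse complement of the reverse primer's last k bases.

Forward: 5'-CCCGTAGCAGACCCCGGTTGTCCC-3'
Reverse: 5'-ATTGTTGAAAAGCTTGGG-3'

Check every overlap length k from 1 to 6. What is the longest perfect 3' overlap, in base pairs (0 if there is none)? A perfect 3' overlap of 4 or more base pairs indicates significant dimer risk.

Longest perfect overlap: 3 complementary base pairs; below the dimer-risk threshold (threshold 4).

Last 6 bases (5'→3') — forward …TGTCCC, reverse …CTTGGG.
Reverse complement of the reverse primer's last 6 bases: CCCAAG; its first k bases are the reverse complement of the reverse primer's last k bases, so a perfect k-base overlap needs the forward primer's last k bases to equal them.
Comparing (forward last k vs required): k=1: C vs C ✓; k=2: CC vs CC ✓; k=3: CCC vs CCC ✓; k=4: TCCC vs CCCA ✗; k=5: GTCCC vs CCCAA ✗; k=6: TGTCCC vs CCCAAG ✗.
Perfect overlaps at k = 1, 2, 3; the largest is 3.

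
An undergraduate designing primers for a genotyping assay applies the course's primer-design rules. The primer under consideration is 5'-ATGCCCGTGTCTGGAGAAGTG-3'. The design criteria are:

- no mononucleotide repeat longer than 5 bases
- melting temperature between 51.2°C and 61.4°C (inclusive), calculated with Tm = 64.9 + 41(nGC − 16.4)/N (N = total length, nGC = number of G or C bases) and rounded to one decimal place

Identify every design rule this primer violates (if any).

Base counts: A=4, T=5, G=8, C=4 (length 21).
homopolymer run: longest run = 3 ✓
Tm: Tm = 64.9 + 41·(12 − 16.4)/21 = 56.3°C ✓

Meets all criteria.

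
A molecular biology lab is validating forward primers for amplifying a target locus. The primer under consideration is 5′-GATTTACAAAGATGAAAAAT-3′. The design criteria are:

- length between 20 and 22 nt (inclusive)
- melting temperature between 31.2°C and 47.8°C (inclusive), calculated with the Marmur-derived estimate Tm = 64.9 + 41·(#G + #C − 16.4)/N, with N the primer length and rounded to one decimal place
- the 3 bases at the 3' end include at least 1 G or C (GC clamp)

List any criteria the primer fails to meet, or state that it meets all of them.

Fails: GC clamp.

Base counts: A=11, T=5, G=3, C=1 (length 20).
length: length 20 ✓
Tm: Tm = 64.9 + 41·(4 − 16.4)/20 = 39.5°C ✓
GC clamp: 3' end AAT has 0 G/C, need ≥1 ✗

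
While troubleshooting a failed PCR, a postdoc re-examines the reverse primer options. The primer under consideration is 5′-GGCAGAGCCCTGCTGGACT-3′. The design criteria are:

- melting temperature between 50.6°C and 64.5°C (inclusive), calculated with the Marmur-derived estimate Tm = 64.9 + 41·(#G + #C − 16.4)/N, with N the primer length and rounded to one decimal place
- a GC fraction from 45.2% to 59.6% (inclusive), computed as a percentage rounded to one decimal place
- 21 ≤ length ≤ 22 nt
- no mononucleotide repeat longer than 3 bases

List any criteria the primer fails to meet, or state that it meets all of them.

Fails: GC content, length.

Base counts: A=3, T=3, G=7, C=6 (length 19).
Tm: Tm = 64.9 + 41·(13 − 16.4)/19 = 57.6°C ✓
GC content: GC 13/19 = 68.4%, outside 45.2–59.6% ✗
length: length 19, outside 21–22 ✗
homopolymer run: longest run = 3 ✓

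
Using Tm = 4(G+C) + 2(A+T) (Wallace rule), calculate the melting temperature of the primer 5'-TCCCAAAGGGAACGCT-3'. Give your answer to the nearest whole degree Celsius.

50°C

Base counts: A=5, T=2, G=4, C=5 (length 16).
Tm = 2·(5+2) + 4·(4+5) = 2·7 + 4·9 = 14 + 36 = 50°C.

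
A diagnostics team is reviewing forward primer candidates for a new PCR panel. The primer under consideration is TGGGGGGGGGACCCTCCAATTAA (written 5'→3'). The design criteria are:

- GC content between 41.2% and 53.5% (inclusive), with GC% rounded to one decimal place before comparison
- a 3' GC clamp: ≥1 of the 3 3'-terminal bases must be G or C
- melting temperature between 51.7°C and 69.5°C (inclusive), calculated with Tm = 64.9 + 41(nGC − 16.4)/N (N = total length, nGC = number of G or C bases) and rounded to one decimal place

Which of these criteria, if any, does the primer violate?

Base counts: A=5, T=4, G=9, C=5 (length 23).
GC content: GC 14/23 = 60.9%, outside 41.2–53.5% ✗
GC clamp: 3' end TAA has 0 G/C, need ≥1 ✗
Tm: Tm = 64.9 + 41·(14 − 16.4)/23 = 60.6°C ✓

Fails: GC content, GC clamp.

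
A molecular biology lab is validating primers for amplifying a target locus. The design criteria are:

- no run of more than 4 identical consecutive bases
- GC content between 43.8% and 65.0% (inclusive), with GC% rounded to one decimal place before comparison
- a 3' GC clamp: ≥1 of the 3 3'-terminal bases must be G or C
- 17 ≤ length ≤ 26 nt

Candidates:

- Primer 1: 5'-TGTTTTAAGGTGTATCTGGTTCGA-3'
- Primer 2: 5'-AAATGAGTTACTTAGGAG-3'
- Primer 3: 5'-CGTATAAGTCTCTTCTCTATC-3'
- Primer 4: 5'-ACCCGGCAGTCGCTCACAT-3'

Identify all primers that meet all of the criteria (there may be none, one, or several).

Primer 4 only.

Primer 1 (24 nt, A=4 T=11 G=7 C=2): longest run = 4 ✓; GC 9/24 = 37.5%, outside 43.8–65.0% ✗; 3' end CGA has 2 G/C ✓; length 24 ✓ — fails.
Primer 2 (18 nt, A=7 T=5 G=5 C=1): longest run = 3 ✓; GC 6/18 = 33.3%, outside 43.8–65.0% ✗; 3' end GAG has 2 G/C ✓; length 18 ✓ — fails.
Primer 3 (21 nt, A=4 T=9 G=2 C=6): longest run = 2 ✓; GC 8/21 = 38.1%, outside 43.8–65.0% ✗; 3' end ATC has 1 G/C ✓; length 21 ✓ — fails.
Primer 4 (19 nt, A=4 T=3 G=4 C=8): longest run = 3 ✓; GC 12/19 = 63.2% ✓; 3' end CAT has 1 G/C ✓; length 19 ✓ — passes.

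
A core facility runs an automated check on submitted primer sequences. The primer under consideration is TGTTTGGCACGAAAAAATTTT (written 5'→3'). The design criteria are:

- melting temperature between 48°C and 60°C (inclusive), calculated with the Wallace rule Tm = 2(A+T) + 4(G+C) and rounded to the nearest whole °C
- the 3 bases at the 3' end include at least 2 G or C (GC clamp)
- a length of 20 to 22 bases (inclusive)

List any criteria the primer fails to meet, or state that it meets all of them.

Fails: GC clamp.

Base counts: A=7, T=8, G=4, C=2 (length 21).
Tm: Tm = 2·15 + 4·6 = 54°C ✓
GC clamp: 3' end TTT has 0 G/C, need ≥2 ✗
length: length 21 ✓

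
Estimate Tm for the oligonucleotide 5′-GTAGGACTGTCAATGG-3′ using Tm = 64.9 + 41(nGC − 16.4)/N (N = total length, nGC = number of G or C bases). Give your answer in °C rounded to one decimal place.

Base counts: A=4, T=4, G=6, C=2; G+C = 8, N = 16.
Tm = 64.9 + 41·(8 − 16.4)/16 = 64.9 + -344.40/16 = 43.4°C.

43.4°C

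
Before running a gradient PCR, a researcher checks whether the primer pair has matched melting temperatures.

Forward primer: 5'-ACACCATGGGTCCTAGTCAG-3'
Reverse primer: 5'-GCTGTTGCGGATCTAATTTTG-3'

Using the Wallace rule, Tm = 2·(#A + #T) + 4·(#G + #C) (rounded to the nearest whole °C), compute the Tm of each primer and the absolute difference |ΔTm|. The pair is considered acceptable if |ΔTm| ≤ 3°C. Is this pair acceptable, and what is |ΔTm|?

|ΔTm| = 2°C; the pair is acceptable.

Forward: A=5 T=4 G=5 C=6 → Tm = 2·9 + 4·11 = 62°C.
Reverse: A=3 T=9 G=6 C=3 → Tm = 2·12 + 4·9 = 60°C.
|ΔTm| = |62 − 60| = 2°C, ≤ 3°C.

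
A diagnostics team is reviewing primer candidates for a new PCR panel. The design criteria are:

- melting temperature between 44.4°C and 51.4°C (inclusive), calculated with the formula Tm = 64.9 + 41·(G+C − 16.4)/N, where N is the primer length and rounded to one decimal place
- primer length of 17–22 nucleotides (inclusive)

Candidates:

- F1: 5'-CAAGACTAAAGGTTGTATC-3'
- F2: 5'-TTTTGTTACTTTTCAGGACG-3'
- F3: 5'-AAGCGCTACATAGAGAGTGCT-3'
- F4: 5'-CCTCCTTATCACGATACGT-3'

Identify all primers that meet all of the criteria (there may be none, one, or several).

F1, F2 and F4.

F1 (19 nt, A=7 T=5 G=4 C=3): Tm = 64.9 + 41·(7 − 16.4)/19 = 44.6°C ✓; length 19 ✓ — passes.
F2 (20 nt, A=3 T=10 G=4 C=3): Tm = 64.9 + 41·(7 − 16.4)/20 = 45.6°C ✓; length 20 ✓ — passes.
F3 (21 nt, A=7 T=4 G=6 C=4): Tm = 64.9 + 41·(10 − 16.4)/21 = 52.4°C, outside 44.4–51.4°C ✗; length 21 ✓ — fails.
F4 (19 nt, A=4 T=6 G=2 C=7): Tm = 64.9 + 41·(9 − 16.4)/19 = 48.9°C ✓; length 19 ✓ — passes.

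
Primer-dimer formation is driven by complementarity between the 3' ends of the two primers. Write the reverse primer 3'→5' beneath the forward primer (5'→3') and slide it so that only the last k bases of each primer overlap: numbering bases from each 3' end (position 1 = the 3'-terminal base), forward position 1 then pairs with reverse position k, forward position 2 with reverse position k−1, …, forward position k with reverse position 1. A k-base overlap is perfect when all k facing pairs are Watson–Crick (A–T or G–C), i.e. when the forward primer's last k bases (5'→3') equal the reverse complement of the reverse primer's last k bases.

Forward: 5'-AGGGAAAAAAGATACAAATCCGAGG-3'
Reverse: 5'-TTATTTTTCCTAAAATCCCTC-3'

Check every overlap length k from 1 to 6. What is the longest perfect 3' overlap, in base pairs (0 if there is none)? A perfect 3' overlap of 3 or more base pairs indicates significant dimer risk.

Last 6 bases (5'→3') — forward …CCGAGG, reverse …TCCCTC.
Reverse complement of the reverse primer's last 6 bases: GAGGGA; its first k bases are the reverse complement of the reverse primer's last k bases, so a perfect k-base overlap needs the forward primer's last k bases to equal them.
Comparing (forward last k vs required): k=1: G vs G ✓; k=2: GG vs GA ✗; k=3: AGG vs GAG ✗; k=4: GAGG vs GAGG ✓; k=5: CGAGG vs GAGGG ✗; k=6: CCGAGG vs GAGGGA ✗.
Perfect overlaps at k = 1, 4; the largest is 4.

Longest perfect overlap: 4 complementary base pairs; significant dimer risk (threshold 3).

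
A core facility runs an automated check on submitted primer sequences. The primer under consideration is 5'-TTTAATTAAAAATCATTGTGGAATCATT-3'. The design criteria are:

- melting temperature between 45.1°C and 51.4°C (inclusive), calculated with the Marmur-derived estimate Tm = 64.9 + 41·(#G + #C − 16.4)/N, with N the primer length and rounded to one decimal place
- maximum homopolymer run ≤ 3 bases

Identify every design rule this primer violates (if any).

Base counts: A=11, T=12, G=3, C=2 (length 28).
Tm: Tm = 64.9 + 41·(5 − 16.4)/28 = 48.2°C ✓
homopolymer run: longest run = 5, exceeds 3 ✗

Fails: homopolymer run.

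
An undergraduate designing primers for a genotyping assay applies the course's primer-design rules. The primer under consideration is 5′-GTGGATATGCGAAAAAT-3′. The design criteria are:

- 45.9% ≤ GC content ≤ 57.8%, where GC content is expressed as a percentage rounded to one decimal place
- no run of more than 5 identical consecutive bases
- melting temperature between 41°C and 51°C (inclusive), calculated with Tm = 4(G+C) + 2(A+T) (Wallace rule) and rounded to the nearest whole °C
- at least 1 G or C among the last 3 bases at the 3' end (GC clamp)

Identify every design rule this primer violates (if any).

Base counts: A=7, T=4, G=5, C=1 (length 17).
GC content: GC 6/17 = 35.3%, outside 45.9–57.8% ✗
homopolymer run: longest run = 5 ✓
Tm: Tm = 2·11 + 4·6 = 46°C ✓
GC clamp: 3' end AAT has 0 G/C, need ≥1 ✗

Fails: GC content, GC clamp.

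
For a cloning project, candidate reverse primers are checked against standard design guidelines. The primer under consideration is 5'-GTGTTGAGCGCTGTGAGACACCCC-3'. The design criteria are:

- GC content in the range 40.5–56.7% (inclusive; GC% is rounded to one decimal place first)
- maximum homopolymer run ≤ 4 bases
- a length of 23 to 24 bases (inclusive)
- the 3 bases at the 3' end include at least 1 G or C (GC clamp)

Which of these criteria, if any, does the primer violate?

Fails: GC content.

Base counts: A=4, T=5, G=8, C=7 (length 24).
GC content: GC 15/24 = 62.5%, outside 40.5–56.7% ✗
homopolymer run: longest run = 4 ✓
length: length 24 ✓
GC clamp: 3' end CCC has 3 G/C ✓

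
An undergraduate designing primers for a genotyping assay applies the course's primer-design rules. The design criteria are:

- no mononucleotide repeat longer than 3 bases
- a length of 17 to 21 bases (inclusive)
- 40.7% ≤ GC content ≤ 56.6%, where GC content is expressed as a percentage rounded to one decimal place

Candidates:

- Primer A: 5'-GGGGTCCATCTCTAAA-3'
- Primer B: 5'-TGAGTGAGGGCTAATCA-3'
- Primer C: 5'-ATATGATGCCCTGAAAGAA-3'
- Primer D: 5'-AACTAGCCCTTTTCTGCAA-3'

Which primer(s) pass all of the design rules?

Primer A (16 nt, A=4 T=4 G=4 C=4): longest run = 4, exceeds 3 ✗; length 16, outside 17–21 ✗; GC 8/16 = 50.0% ✓ — fails.
Primer B (17 nt, A=5 T=4 G=6 C=2): longest run = 3 ✓; length 17 ✓; GC 8/17 = 47.1% ✓ — passes.
Primer C (19 nt, A=8 T=4 G=4 C=3): longest run = 3 ✓; length 19 ✓; GC 7/19 = 36.8%, outside 40.7–56.6% ✗ — fails.
Primer D (19 nt, A=5 T=6 G=2 C=6): longest run = 4, exceeds 3 ✗; length 19 ✓; GC 8/19 = 42.1% ✓ — fails.

Primer B only.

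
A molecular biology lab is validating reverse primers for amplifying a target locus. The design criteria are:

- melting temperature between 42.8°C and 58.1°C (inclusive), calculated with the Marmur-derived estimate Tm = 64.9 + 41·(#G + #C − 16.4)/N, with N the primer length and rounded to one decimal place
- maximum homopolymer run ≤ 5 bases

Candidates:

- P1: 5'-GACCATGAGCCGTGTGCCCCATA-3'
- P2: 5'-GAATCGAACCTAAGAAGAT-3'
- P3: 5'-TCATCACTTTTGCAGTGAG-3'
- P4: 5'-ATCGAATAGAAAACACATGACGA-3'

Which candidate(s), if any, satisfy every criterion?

P1 (23 nt, A=5 T=4 G=6 C=8): Tm = 64.9 + 41·(14 − 16.4)/23 = 60.6°C, outside 42.8–58.1°C ✗; longest run = 4 ✓ — fails.
P2 (19 nt, A=9 T=3 G=4 C=3): Tm = 64.9 + 41·(7 − 16.4)/19 = 44.6°C ✓; longest run = 2 ✓ — passes.
P3 (19 nt, A=4 T=7 G=4 C=4): Tm = 64.9 + 41·(8 − 16.4)/19 = 46.8°C ✓; longest run = 4 ✓ — passes.
P4 (23 nt, A=12 T=3 G=4 C=4): Tm = 64.9 + 41·(8 − 16.4)/23 = 49.9°C ✓; longest run = 4 ✓ — passes.

P2, P3 and P4.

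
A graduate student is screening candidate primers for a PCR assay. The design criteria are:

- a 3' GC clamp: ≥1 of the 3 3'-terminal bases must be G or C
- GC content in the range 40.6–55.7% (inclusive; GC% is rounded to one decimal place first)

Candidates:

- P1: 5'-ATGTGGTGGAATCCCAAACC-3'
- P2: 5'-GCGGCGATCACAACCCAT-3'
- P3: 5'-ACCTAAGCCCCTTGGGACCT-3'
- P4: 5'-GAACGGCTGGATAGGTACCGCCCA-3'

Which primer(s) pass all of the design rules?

P1 only.

P1 (20 nt, A=6 T=4 G=5 C=5): 3' end ACC has 2 G/C ✓; GC 10/20 = 50.0% ✓ — passes.
P2 (18 nt, A=5 T=2 G=4 C=7): 3' end CAT has 1 G/C ✓; GC 11/18 = 61.1%, outside 40.6–55.7% ✗ — fails.
P3 (20 nt, A=4 T=4 G=4 C=8): 3' end CCT has 2 G/C ✓; GC 12/20 = 60.0%, outside 40.6–55.7% ✗ — fails.
P4 (24 nt, A=6 T=3 G=8 C=7): 3' end CCA has 2 G/C ✓; GC 15/24 = 62.5%, outside 40.6–55.7% ✗ — fails.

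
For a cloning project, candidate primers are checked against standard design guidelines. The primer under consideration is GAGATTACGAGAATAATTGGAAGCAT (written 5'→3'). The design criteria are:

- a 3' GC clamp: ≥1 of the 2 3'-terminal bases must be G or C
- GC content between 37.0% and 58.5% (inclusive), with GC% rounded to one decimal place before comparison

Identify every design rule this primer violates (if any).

Fails: GC clamp, GC content.

Base counts: A=11, T=6, G=7, C=2 (length 26).
GC clamp: 3' end AT has 0 G/C, need ≥1 ✗
GC content: GC 9/26 = 34.6%, outside 37.0–58.5% ✗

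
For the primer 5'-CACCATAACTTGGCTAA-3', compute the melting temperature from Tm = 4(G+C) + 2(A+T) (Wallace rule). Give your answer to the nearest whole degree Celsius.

Base counts: A=6, T=4, G=2, C=5 (length 17).
Tm = 2·(6+4) + 4·(2+5) = 2·10 + 4·7 = 20 + 28 = 48°C.

48°C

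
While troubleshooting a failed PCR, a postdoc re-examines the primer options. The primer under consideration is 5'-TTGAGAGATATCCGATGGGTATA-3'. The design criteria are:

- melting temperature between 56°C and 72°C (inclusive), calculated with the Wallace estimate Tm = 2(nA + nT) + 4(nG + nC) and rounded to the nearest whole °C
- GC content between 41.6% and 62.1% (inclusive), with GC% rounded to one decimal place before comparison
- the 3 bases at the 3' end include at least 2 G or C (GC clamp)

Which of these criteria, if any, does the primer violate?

Base counts: A=7, T=7, G=7, C=2 (length 23).
Tm: Tm = 2·14 + 4·9 = 64°C ✓
GC content: GC 9/23 = 39.1%, outside 41.6–62.1% ✗
GC clamp: 3' end ATA has 0 G/C, need ≥2 ✗

Fails: GC content, GC clamp.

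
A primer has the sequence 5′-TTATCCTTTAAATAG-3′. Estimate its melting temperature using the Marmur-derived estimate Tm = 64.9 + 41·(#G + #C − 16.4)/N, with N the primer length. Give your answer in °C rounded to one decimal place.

28.3°C

Base counts: A=5, T=7, G=1, C=2; G+C = 3, N = 15.
Tm = 64.9 + 41·(3 − 16.4)/15 = 64.9 + -549.40/15 = 28.3°C.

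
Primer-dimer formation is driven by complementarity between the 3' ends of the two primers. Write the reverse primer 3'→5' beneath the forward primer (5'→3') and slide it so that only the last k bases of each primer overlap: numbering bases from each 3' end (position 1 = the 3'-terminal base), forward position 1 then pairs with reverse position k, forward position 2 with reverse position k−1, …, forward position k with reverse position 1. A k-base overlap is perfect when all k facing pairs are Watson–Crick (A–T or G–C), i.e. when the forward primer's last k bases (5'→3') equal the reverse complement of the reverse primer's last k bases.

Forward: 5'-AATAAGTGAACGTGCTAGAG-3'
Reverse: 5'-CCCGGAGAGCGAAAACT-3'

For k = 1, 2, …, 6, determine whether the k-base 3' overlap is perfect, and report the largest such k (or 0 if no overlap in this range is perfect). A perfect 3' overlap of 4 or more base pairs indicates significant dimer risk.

Last 6 bases (5'→3') — forward …CTAGAG, reverse …AAAACT.
Reverse complement of the reverse primer's last 6 bases: AGTTTT; its first k bases are the reverse complement of the reverse primer's last k bases, so a perfect k-base overlap needs the forward primer's last k bases to equal them.
Comparing (forward last k vs required): k=1: G vs A ✗; k=2: AG vs AG ✓; k=3: GAG vs AGT ✗; k=4: AGAG vs AGTT ✗; k=5: TAGAG vs AGTTT ✗; k=6: CTAGAG vs AGTTTT ✗.
Only k = 2 is perfect, so the longest perfect 3' overlap is 2.

Longest perfect overlap: 2 complementary base pairs; below the dimer-risk threshold (threshold 4).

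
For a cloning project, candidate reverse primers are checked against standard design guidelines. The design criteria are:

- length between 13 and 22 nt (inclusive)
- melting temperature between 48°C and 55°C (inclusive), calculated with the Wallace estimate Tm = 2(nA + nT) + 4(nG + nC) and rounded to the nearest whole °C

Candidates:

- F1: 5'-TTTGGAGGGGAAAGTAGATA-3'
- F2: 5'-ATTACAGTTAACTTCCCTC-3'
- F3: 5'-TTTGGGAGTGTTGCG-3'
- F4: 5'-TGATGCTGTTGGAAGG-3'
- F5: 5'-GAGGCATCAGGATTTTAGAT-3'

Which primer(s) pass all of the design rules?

F2 and F4.

F1 (20 nt, A=7 T=5 G=8 C=0): length 20 ✓; Tm = 2·12 + 4·8 = 56°C, outside 48–55°C ✗ — fails.
F2 (19 nt, A=5 T=7 G=1 C=6): length 19 ✓; Tm = 2·12 + 4·7 = 52°C ✓ — passes.
F3 (15 nt, A=1 T=6 G=7 C=1): length 15 ✓; Tm = 2·7 + 4·8 = 46°C, outside 48–55°C ✗ — fails.
F4 (16 nt, A=3 T=5 G=7 C=1): length 16 ✓; Tm = 2·8 + 4·8 = 48°C ✓ — passes.
F5 (20 nt, A=6 T=6 G=6 C=2): length 20 ✓; Tm = 2·12 + 4·8 = 56°C, outside 48–55°C ✗ — fails.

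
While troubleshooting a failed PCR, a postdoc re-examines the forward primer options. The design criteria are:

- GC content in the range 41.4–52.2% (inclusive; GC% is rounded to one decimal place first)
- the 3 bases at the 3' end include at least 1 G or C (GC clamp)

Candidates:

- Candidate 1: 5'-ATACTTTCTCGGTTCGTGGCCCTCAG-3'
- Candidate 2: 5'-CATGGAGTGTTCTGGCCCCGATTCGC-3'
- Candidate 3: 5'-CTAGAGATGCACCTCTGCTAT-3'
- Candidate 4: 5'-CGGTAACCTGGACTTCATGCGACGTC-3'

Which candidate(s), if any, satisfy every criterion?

None of the candidates satisfy all criteria.

Candidate 1 (26 nt, A=3 T=9 G=6 C=8): GC 14/26 = 53.8%, outside 41.4–52.2% ✗; 3' end CAG has 2 G/C ✓ — fails.
Candidate 2 (26 nt, A=3 T=7 G=8 C=8): GC 16/26 = 61.5%, outside 41.4–52.2% ✗; 3' end CGC has 3 G/C ✓ — fails.
Candidate 3 (21 nt, A=5 T=6 G=4 C=6): GC 10/21 = 47.6% ✓; 3' end TAT has 0 G/C, need ≥1 ✗ — fails.
Candidate 4 (26 nt, A=5 T=6 G=7 C=8): GC 15/26 = 57.7%, outside 41.4–52.2% ✗; 3' end GTC has 2 G/C ✓ — fails.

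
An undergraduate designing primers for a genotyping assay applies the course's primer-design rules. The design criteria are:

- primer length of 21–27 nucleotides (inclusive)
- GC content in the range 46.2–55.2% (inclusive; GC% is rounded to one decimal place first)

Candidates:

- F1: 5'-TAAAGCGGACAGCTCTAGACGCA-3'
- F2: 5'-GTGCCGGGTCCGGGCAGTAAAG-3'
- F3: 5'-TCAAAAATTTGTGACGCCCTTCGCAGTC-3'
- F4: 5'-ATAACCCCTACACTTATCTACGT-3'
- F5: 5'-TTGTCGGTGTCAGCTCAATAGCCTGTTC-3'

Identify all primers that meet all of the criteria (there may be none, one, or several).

F1 (23 nt, A=8 T=3 G=6 C=6): length 23 ✓; GC 12/23 = 52.2% ✓ — passes.
F2 (22 nt, A=4 T=3 G=10 C=5): length 22 ✓; GC 15/22 = 68.2%, outside 46.2–55.2% ✗ — fails.
F3 (28 nt, A=7 T=8 G=5 C=8): length 28, outside 21–27 ✗; GC 13/28 = 46.4% ✓ — fails.
F4 (23 nt, A=7 T=7 G=1 C=8): length 23 ✓; GC 9/23 = 39.1%, outside 46.2–55.2% ✗ — fails.
F5 (28 nt, A=4 T=10 G=7 C=7): length 28, outside 21–27 ✗; GC 14/28 = 50.0% ✓ — fails.

F1 only.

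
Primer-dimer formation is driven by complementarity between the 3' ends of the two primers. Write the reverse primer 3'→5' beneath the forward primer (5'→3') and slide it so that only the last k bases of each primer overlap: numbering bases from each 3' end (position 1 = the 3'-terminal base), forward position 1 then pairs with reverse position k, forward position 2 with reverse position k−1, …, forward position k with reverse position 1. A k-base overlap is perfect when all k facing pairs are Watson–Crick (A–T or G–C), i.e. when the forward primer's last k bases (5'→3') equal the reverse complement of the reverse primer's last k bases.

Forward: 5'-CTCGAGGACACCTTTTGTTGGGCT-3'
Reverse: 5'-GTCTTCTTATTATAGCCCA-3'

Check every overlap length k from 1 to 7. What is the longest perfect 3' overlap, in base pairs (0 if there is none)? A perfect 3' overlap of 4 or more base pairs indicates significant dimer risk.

Longest perfect overlap: 6 complementary base pairs; significant dimer risk (threshold 4).

Last 7 bases (5'→3') — forward …TTGGGCT, reverse …TAGCCCA.
Reverse complement of the reverse primer's last 7 bases: TGGGCTA; its first k bases are the reverse complement of the reverse primer's last k bases, so a perfect k-base overlap needs the forward primer's last k bases to equal them.
Comparing (forward last k vs required): k=1: T vs T ✓; k=2: CT vs TG ✗; k=3: GCT vs TGG ✗; k=4: GGCT vs TGGG ✗; k=5: GGGCT vs TGGGC ✗; k=6: TGGGCT vs TGGGCT ✓; k=7: TTGGGCT vs TGGGCTA ✗.
Perfect overlaps at k = 1, 6; the largest is 6.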